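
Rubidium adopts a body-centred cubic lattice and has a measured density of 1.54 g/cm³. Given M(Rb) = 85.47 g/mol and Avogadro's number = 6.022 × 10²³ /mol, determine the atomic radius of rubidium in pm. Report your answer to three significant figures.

246 pm

For a BCC cell (Z = 2), a³ = Z·M/(N_A·ρ) = 2 × 85.47 / (6.022 × 10²³ × 1.540) = 1.843 × 10^-22 cm³, so a = 5.691 × 10^-8 cm = 569.1 pm.
Atoms touch along the body diagonal, so √3·a = 4r, so r = 0.4330 × a = 246 pm.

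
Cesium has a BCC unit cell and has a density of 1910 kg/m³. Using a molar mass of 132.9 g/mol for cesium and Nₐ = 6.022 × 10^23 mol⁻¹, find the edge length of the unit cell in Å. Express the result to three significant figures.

With Z = 2 atoms per BCC cell, a³ = Z·M/(N_A·ρ) = 2 × 132.9 / (6.022 × 10²³ × 1.910 g/cm³) = 2.311 × 10^-22 cm³.
a = (2.311 × 10^-22)^(1/3) = 6.137 × 10^-8 cm = 6.14 Å.

6.14 Å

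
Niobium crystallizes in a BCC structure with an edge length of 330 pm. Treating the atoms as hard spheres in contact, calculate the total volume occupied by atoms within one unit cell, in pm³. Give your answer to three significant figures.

In a BCC lattice atoms touch along the body diagonal, so √3·a = 4r, so r = 0.4330a = 142.9 pm.
V_atoms = Z × (4/3)πr³ = 2 × (4/3)π × (142.9)³ = 2.44 × 10^7 pm³.

2.44 × 10^7 pm³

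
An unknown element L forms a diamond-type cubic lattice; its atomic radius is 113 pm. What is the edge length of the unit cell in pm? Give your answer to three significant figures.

In a diamond cubic lattice, nearest neighbors lie along the body diagonal with √3·a = 8r.
a = 8r/√3 = 8 × 113 / 1.7321 = 522 pm.

522 pm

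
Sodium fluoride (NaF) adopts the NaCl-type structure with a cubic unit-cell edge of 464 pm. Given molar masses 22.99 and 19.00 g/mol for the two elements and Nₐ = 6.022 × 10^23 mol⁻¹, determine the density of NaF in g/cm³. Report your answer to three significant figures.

The NaCl-type structure contains Z = 4 formula units per cell; M(NaF) = 22.99 + 19.00 = 41.99 g/mol.
a³ = (4.640 × 10^-8 cm)³ = 9.990 × 10^-23 cm³.
ρ = 4 × 41.99 / (6.022 × 10²³ × 9.990 × 10^-23) = 2.792 g/cm³.

2.79 g/cm³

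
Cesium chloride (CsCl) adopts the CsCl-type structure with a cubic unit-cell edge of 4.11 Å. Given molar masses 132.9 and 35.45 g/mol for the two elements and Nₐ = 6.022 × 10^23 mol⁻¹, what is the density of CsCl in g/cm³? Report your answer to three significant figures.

4.03 g/cm³

The CsCl-type structure contains Z = 1 formula unit per cell; M(CsCl) = 132.9 + 35.45 = 168.35 g/mol.
a³ = (4.110 × 10^-8 cm)³ = 6.943 × 10^-23 cm³.
ρ = 1 × 168.35 / (6.022 × 10²³ × 6.943 × 10^-23) = 4.027 g/cm³.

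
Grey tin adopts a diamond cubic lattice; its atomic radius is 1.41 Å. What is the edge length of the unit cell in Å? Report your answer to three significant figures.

6.51 Å

In a diamond cubic lattice, nearest neighbors lie along the body diagonal with √3·a = 8r.
a = 8r/√3 = 8 × 1.41 / 1.7321 = 6.51 Å.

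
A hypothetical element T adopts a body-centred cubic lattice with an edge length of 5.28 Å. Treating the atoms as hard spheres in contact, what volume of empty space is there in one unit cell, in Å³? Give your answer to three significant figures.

In a BCC lattice atoms touch along the body diagonal, so √3·a = 4r, so r = 0.4330a = 2.286 Å.
V_cell = a³ = 147.2 Å³; V_atoms = 2 × (4/3)πr³ = 100.1 Å³.
Empty space = 147.2 − 100.1 = 47.1 Å³.

47.1 Å³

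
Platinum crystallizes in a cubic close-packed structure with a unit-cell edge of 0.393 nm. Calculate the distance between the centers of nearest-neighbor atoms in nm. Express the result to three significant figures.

0.278 nm

In an FCC structure, atoms touch along the face diagonal, so √2·a = 4r; the nearest-neighbor distance equals 2r = 0.7071·a.
d = 0.7071 × 0.393 = 0.278 nm.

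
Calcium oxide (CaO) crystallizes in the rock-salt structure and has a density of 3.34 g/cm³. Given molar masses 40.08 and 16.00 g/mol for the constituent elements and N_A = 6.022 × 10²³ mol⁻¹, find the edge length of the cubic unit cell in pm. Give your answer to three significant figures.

481 pm

M(CaO) = 56.08 g/mol; Z = 4 formula units per cell.
a³ = Z·M/(N_A·ρ) = 4 × 56.08 / (6.022 × 10²³ × 3.34) = 1.115 × 10^-22 cm³, so a = 4.813 × 10^-8 cm = 481 pm.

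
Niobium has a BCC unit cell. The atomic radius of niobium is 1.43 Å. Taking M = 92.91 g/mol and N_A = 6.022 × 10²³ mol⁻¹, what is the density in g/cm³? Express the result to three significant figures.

8.57 g/cm³

In a BCC lattice, atoms touch along the body diagonal, so √3·a = 4r, giving a = 3.302 Å = 3.302 × 10^-8 cm.
With Z = 2, ρ = Z·M/(N_A·a³) = 2 × 92.91 / (6.022 × 10²³ × 3.602 × 10^-23) = 8.567 g/cm³.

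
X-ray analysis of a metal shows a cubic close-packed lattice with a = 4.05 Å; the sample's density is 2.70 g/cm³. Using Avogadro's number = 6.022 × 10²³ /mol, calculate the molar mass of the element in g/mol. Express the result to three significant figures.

27.0 g/mol

An FCC cell has Z = 4 atoms; a = 4.050 × 10^-8 cm.
M = ρ·N_A·a³/Z = 2.70 × 6.022 × 10²³ × 6.643 × 10^-23 / 4 = 27.0 g/mol.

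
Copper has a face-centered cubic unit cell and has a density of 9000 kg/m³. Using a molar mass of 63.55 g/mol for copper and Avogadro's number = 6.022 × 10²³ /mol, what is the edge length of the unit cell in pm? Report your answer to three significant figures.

361 pm

With Z = 4 atoms per FCC cell, a³ = Z·M/(N_A·ρ) = 4 × 63.55 / (6.022 × 10²³ × 9.000 g/cm³) = 4.690 × 10^-23 cm³.
a = (4.690 × 10^-23)^(1/3) = 3.606 × 10^-8 cm = 361 pm.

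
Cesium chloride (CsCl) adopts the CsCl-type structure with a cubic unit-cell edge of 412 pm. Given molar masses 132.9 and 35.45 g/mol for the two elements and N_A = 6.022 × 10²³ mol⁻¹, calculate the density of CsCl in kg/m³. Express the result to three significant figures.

The CsCl-type structure contains Z = 1 formula unit per cell; M(CsCl) = 132.9 + 35.45 = 168.35 g/mol.
a³ = (4.120 × 10^-8 cm)³ = 6.993 × 10^-23 cm³.
ρ = 1 × 168.35 / (6.022 × 10²³ × 6.993 × 10^-23) = 3.997 g/cm³ = 4000 kg/m³.

4000 kg/m³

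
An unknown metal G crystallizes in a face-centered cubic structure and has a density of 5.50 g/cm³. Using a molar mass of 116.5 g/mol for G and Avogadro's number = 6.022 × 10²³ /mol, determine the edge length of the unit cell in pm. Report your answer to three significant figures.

520 pm

With Z = 4 atoms per FCC cell, a³ = Z·M/(N_A·ρ) = 4 × 116.5 / (6.022 × 10²³ × 5.500 g/cm³) = 1.407 × 10^-22 cm³.
a = (1.407 × 10^-22)^(1/3) = 5.201 × 10^-8 cm = 520 pm.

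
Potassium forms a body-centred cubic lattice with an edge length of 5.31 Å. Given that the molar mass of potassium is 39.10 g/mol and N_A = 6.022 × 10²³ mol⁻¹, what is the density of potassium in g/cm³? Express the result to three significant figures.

A BCC unit cell contains Z = 2 atoms.
Cell volume: a³ = (5.31 Å)³ = (5.310 × 10^-8 cm)³ = 1.497 × 10^-22 cm³.
ρ = Z·M/(N_A·a³) = 2 × 39.10 / (6.022 × 10²³ × 1.497 × 10^-22) = 0.8673 g/cm³.

0.867 g/cm³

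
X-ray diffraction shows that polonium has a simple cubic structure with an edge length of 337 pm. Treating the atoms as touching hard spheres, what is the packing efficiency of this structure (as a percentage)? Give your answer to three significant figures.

In a simple cubic lattice atoms touch along the cell edge, so a = 2r, so r = 0.5000a = 168.5 pm.
Packing fraction = Z·(4/3)πr³ / a³ = 1 × (4/3)π × (168.5)³ / (337)³ = 0.5236 = 52.4%.

52.4%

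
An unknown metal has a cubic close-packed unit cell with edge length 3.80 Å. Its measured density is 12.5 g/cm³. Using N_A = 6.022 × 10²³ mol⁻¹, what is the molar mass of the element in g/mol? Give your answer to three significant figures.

An FCC cell has Z = 4 atoms; a = 3.800 × 10^-8 cm.
M = ρ·N_A·a³/Z = 12.5 × 6.022 × 10²³ × 5.487 × 10^-23 / 4 = 103 g/mol.

103 g/mol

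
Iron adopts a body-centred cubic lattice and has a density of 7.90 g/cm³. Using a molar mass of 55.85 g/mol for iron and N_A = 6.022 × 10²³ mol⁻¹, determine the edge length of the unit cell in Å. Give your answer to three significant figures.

2.86 Å

With Z = 2 atoms per BCC cell, a³ = Z·M/(N_A·ρ) = 2 × 55.85 / (6.022 × 10²³ × 7.900 g/cm³) = 2.348 × 10^-23 cm³.
a = (2.348 × 10^-23)^(1/3) = 2.863 × 10^-8 cm = 2.86 Å.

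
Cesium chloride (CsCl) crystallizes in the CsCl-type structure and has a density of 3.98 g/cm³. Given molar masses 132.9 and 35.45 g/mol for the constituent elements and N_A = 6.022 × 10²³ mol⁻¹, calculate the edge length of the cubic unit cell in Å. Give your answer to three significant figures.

M(CsCl) = 168.35 g/mol; Z = 1 formula unit per cell.
a³ = Z·M/(N_A·ρ) = 1 × 168.35 / (6.022 × 10²³ × 3.98) = 7.024 × 10^-23 cm³, so a = 4.126 × 10^-8 cm = 4.13 Å.

4.13 Å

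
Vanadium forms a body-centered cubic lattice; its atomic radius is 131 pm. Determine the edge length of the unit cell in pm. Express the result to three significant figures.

In a BCC lattice, atoms touch along the body diagonal, so √3·a = 4r.
a = 4r/√3 = 4 × 131 / 1.7321 = 303 pm.

303 pm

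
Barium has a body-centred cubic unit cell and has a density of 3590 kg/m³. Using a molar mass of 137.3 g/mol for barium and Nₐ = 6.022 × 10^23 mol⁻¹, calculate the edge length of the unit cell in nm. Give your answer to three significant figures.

With Z = 2 atoms per BCC cell, a³ = Z·M/(N_A·ρ) = 2 × 137.3 / (6.022 × 10²³ × 3.590 g/cm³) = 1.270 × 10^-22 cm³.
a = (1.270 × 10^-22)^(1/3) = 5.027 × 10^-8 cm = 0.503 nm.

0.503 nm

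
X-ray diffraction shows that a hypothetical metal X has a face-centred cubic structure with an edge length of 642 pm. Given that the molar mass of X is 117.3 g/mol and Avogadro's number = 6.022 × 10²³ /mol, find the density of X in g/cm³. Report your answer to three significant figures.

An FCC unit cell contains Z = 4 atoms.
Cell volume: a³ = (642 pm)³ = (6.420 × 10^-8 cm)³ = 2.646 × 10^-22 cm³.
ρ = Z·M/(N_A·a³) = 4 × 117.3 / (6.022 × 10²³ × 2.646 × 10^-22) = 2.945 g/cm³.

2.94 g/cm³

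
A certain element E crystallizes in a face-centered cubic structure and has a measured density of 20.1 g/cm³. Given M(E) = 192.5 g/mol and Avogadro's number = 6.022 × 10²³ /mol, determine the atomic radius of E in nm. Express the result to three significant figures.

0.141 nm

For an FCC cell (Z = 4), a³ = Z·M/(N_A·ρ) = 4 × 192.5 / (6.022 × 10²³ × 20.10) = 6.361 × 10^-23 cm³, so a = 3.992 × 10^-8 cm = 0.3992 nm.
Atoms touch along the face diagonal, so √2·a = 4r, so r = 0.3536 × a = 0.141 nm.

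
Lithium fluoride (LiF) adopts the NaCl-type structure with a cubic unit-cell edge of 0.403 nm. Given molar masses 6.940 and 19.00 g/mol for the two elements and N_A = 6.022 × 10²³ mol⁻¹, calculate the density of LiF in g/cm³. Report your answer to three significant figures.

The NaCl-type structure contains Z = 4 formula units per cell; M(LiF) = 6.940 + 19.00 = 25.94 g/mol.
a³ = (4.030 × 10^-8 cm)³ = 6.545 × 10^-23 cm³.
ρ = 4 × 25.94 / (6.022 × 10²³ × 6.545 × 10^-23) = 2.633 g/cm³.

2.63 g/cm³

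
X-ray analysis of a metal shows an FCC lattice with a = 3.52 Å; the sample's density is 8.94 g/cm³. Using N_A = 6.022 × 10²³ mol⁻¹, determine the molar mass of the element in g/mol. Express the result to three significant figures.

58.7 g/mol

An FCC cell has Z = 4 atoms; a = 3.520 × 10^-8 cm.
M = ρ·N_A·a³/Z = 8.94 × 6.022 × 10²³ × 4.361 × 10^-23 / 4 = 58.7 g/mol.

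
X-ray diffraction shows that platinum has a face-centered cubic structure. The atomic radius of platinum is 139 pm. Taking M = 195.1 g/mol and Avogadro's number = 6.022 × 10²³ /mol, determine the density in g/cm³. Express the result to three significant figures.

In an FCC lattice, atoms touch along the face diagonal, so √2·a = 4r, giving a = 393.2 pm = 3.932 × 10^-8 cm.
With Z = 4, ρ = Z·M/(N_A·a³) = 4 × 195.1 / (6.022 × 10²³ × 6.077 × 10^-23) = 21.33 g/cm³.

21.3 g/cm³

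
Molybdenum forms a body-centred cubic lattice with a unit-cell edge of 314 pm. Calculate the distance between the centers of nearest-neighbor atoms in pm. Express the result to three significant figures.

272 pm

In a BCC structure, atoms touch along the body diagonal, so √3·a = 4r; the nearest-neighbor distance equals 2r = 0.8660·a.
d = 0.8660 × 314 = 272 pm.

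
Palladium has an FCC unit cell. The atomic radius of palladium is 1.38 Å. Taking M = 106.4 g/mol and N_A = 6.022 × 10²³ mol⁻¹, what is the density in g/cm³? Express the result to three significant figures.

In an FCC lattice, atoms touch along the face diagonal, so √2·a = 4r, giving a = 3.903 Å = 3.903 × 10^-8 cm.
With Z = 4, ρ = Z·M/(N_A·a³) = 4 × 106.4 / (6.022 × 10²³ × 5.947 × 10^-23) = 11.88 g/cm³.

11.9 g/cm³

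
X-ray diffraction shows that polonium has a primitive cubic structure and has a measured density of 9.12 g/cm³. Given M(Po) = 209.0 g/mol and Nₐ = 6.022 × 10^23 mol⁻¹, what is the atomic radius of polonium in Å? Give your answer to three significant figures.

For a simple cubic cell (Z = 1), a³ = Z·M/(N_A·ρ) = 1 × 209.0 / (6.022 × 10²³ × 9.120) = 3.805 × 10^-23 cm³, so a = 3.364 × 10^-8 cm = 3.364 Å.
Atoms touch along the cell edge, so a = 2r, so r = 0.5000 × a = 1.68 Å.

1.68 Å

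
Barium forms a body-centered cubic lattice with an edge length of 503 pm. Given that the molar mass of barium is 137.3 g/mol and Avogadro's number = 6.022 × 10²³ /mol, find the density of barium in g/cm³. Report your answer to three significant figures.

3.58 g/cm³

A BCC unit cell contains Z = 2 atoms.
Cell volume: a³ = (503 pm)³ = (5.030 × 10^-8 cm)³ = 1.273 × 10^-22 cm³.
ρ = Z·M/(N_A·a³) = 2 × 137.3 / (6.022 × 10²³ × 1.273 × 10^-22) = 3.583 g/cm³.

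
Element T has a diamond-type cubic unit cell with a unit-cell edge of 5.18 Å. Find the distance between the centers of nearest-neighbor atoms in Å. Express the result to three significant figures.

2.24 Å

In a diamond cubic structure, nearest neighbors lie along the body diagonal with √3·a = 8r; the nearest-neighbor distance equals 2r = 0.4330·a.
d = 0.4330 × 5.18 = 2.24 Å.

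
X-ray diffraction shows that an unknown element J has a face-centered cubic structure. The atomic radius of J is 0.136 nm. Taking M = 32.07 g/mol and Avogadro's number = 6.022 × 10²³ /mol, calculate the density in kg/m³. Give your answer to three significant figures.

3740 kg/m³

In an FCC lattice, atoms touch along the face diagonal, so √2·a = 4r, giving a = 0.3847 nm = 3.847 × 10^-8 cm.
With Z = 4, ρ = Z·M/(N_A·a³) = 4 × 32.07 / (6.022 × 10²³ × 5.692 × 10^-23) = 3.743 g/cm³ = 3740 kg/m³.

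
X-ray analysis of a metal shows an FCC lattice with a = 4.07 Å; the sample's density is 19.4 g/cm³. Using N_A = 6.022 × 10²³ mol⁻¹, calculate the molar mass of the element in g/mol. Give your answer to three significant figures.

197 g/mol

An FCC cell has Z = 4 atoms; a = 4.070 × 10^-8 cm.
M = ρ·N_A·a³/Z = 19.4 × 6.022 × 10²³ × 6.742 × 10^-23 / 4 = 197 g/mol.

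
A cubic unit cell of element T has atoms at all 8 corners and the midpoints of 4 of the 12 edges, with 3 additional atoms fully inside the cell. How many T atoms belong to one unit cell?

Corner atoms are shared by 8 cells (1/8 each), edge atoms by 4 (1/4 each), interior atoms are unshared.
Net atoms = 8 × 1/8 + 4 × 1/4 + 3 = 1 + 1 + 3 = 5.

5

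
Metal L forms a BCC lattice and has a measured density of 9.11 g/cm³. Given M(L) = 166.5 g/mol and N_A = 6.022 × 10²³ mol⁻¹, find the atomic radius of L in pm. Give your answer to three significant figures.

For a BCC cell (Z = 2), a³ = Z·M/(N_A·ρ) = 2 × 166.5 / (6.022 × 10²³ × 9.110) = 6.070 × 10^-23 cm³, so a = 3.930 × 10^-8 cm = 393.0 pm.
Atoms touch along the body diagonal, so √3·a = 4r, so r = 0.4330 × a = 170 pm.

170 pm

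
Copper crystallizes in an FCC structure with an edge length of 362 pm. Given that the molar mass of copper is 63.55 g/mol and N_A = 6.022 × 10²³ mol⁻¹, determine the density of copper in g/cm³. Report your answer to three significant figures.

An FCC unit cell contains Z = 4 atoms.
Cell volume: a³ = (362 pm)³ = (3.620 × 10^-8 cm)³ = 4.744 × 10^-23 cm³.
ρ = Z·M/(N_A·a³) = 4 × 63.55 / (6.022 × 10²³ × 4.744 × 10^-23) = 8.898 g/cm³.

8.90 g/cm³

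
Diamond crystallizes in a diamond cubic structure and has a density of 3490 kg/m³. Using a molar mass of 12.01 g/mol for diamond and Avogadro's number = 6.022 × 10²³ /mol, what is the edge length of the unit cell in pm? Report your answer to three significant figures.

With Z = 8 atoms per diamond cubic cell, a³ = Z·M/(N_A·ρ) = 8 × 12.01 / (6.022 × 10²³ × 3.490 g/cm³) = 4.572 × 10^-23 cm³.
a = (4.572 × 10^-23)^(1/3) = 3.576 × 10^-8 cm = 358 pm.

358 pm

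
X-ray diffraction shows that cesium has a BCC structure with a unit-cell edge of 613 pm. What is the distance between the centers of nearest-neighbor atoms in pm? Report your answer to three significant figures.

In a BCC structure, atoms touch along the body diagonal, so √3·a = 4r; the nearest-neighbor distance equals 2r = 0.8660·a.
d = 0.8660 × 613 = 531 pm.

531 pm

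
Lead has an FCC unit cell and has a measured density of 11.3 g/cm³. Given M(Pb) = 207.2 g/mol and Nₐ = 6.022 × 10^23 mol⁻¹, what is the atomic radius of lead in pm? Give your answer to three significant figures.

For an FCC cell (Z = 4), a³ = Z·M/(N_A·ρ) = 4 × 207.2 / (6.022 × 10²³ × 11.30) = 1.218 × 10^-22 cm³, so a = 4.957 × 10^-8 cm = 495.7 pm.
Atoms touch along the face diagonal, so √2·a = 4r, so r = 0.3536 × a = 175 pm.

175 pm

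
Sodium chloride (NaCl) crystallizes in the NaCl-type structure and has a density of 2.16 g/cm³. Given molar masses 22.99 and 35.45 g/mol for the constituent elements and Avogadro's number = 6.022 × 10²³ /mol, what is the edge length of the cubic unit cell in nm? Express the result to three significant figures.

0.564 nm

M(NaCl) = 58.44 g/mol; Z = 4 formula units per cell.
a³ = Z·M/(N_A·ρ) = 4 × 58.44 / (6.022 × 10²³ × 2.16) = 1.797 × 10^-22 cm³, so a = 5.643 × 10^-8 cm = 0.564 nm.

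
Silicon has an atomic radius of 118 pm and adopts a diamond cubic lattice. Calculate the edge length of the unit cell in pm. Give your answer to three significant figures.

In a diamond cubic lattice, nearest neighbors lie along the body diagonal with √3·a = 8r.
a = 8r/√3 = 8 × 118 / 1.7321 = 545 pm.

545 pm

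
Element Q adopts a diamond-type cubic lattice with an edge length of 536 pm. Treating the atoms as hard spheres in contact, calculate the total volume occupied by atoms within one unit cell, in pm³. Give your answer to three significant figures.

5.24 × 10^7 pm³

In a diamond cubic lattice nearest neighbors lie along the body diagonal with √3·a = 8r, so r = 0.2165a = 116.0 pm.
V_atoms = Z × (4/3)πr³ = 8 × (4/3)π × (116.0)³ = 5.24 × 10^7 pm³.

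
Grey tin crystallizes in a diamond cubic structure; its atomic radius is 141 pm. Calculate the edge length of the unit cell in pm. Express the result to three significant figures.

In a diamond cubic lattice, nearest neighbors lie along the body diagonal with √3·a = 8r.
a = 8r/√3 = 8 × 141 / 1.7321 = 651 pm.

651 pm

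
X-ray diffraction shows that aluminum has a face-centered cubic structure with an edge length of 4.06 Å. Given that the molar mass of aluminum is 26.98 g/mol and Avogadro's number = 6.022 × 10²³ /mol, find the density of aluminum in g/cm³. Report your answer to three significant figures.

2.68 g/cm³

An FCC unit cell contains Z = 4 atoms.
Cell volume: a³ = (4.06 Å)³ = (4.060 × 10^-8 cm)³ = 6.692 × 10^-23 cm³.
ρ = Z·M/(N_A·a³) = 4 × 26.98 / (6.022 × 10²³ × 6.692 × 10^-23) = 2.678 g/cm³.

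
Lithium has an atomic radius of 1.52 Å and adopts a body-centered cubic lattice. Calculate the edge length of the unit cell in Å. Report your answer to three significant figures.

3.51 Å

In a BCC lattice, atoms touch along the body diagonal, so √3·a = 4r.
a = 4r/√3 = 4 × 1.52 / 1.7321 = 3.51 Å.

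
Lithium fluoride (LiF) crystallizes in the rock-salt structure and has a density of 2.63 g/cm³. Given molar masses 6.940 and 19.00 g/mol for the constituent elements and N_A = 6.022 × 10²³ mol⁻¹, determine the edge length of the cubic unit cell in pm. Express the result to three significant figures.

M(LiF) = 25.94 g/mol; Z = 4 formula units per cell.
a³ = Z·M/(N_A·ρ) = 4 × 25.94 / (6.022 × 10²³ × 2.63) = 6.551 × 10^-23 cm³, so a = 4.031 × 10^-8 cm = 403 pm.

403 pm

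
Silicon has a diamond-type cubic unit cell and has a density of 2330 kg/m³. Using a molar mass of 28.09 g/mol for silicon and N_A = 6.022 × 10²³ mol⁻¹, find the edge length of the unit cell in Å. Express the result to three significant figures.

With Z = 8 atoms per diamond cubic cell, a³ = Z·M/(N_A·ρ) = 8 × 28.09 / (6.022 × 10²³ × 2.330 g/cm³) = 1.602 × 10^-22 cm³.
a = (1.602 × 10^-22)^(1/3) = 5.431 × 10^-8 cm = 5.43 Å.

5.43 Å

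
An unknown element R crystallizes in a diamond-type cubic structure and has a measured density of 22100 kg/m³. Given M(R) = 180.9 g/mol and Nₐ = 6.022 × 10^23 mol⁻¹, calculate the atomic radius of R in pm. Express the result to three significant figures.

For a diamond cubic cell (Z = 8), a³ = Z·M/(N_A·ρ) = 8 × 180.9 / (6.022 × 10²³ × 22.10) = 1.087 × 10^-22 cm³, so a = 4.773 × 10^-8 cm = 477.3 pm.
Nearest neighbors lie along the body diagonal with √3·a = 8r, so r = 0.2165 × a = 103 pm.

103 pm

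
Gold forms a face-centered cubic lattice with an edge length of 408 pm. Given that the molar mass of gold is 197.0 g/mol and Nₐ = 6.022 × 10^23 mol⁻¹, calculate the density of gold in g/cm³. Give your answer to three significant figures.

19.3 g/cm³

An FCC unit cell contains Z = 4 atoms.
Cell volume: a³ = (408 pm)³ = (4.080 × 10^-8 cm)³ = 6.792 × 10^-23 cm³.
ρ = Z·M/(N_A·a³) = 4 × 197.0 / (6.022 × 10²³ × 6.792 × 10^-23) = 19.27 g/cm³.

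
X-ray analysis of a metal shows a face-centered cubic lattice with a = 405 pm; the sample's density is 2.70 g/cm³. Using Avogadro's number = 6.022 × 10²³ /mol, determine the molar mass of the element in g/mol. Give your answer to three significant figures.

An FCC cell has Z = 4 atoms; a = 4.050 × 10^-8 cm.
M = ρ·N_A·a³/Z = 2.70 × 6.022 × 10²³ × 6.643 × 10^-23 / 4 = 27.0 g/mol.

27.0 g/mol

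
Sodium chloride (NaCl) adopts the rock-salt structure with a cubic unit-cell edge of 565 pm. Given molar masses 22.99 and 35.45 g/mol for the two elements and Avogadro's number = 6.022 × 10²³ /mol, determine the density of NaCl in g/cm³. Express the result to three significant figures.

2.15 g/cm³

The rock-salt structure contains Z = 4 formula units per cell; M(NaCl) = 22.99 + 35.45 = 58.44 g/mol.
a³ = (5.650 × 10^-8 cm)³ = 1.804 × 10^-22 cm³.
ρ = 4 × 58.44 / (6.022 × 10²³ × 1.804 × 10^-22) = 2.152 g/cm³.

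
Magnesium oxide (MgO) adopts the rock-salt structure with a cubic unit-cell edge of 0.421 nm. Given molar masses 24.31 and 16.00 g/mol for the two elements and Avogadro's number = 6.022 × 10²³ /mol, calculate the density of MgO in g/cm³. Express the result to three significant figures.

3.59 g/cm³

The rock-salt structure contains Z = 4 formula units per cell; M(MgO) = 24.31 + 16.00 = 40.31 g/mol.
a³ = (4.210 × 10^-8 cm)³ = 7.462 × 10^-23 cm³.
ρ = 4 × 40.31 / (6.022 × 10²³ × 7.462 × 10^-23) = 3.588 g/cm³.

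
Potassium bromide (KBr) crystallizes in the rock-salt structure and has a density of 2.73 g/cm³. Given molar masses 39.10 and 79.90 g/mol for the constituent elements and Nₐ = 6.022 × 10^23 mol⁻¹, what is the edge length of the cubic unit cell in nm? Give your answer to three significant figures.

0.662 nm

M(KBr) = 119.0 g/mol; Z = 4 formula units per cell.
a³ = Z·M/(N_A·ρ) = 4 × 119.0 / (6.022 × 10²³ × 2.73) = 2.895 × 10^-22 cm³, so a = 6.616 × 10^-8 cm = 0.662 nm.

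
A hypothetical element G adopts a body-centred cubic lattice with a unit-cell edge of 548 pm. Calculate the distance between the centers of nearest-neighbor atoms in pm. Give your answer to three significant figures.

In a BCC structure, atoms touch along the body diagonal, so √3·a = 4r; the nearest-neighbor distance equals 2r = 0.8660·a.
d = 0.8660 × 548 = 475 pm.

475 pm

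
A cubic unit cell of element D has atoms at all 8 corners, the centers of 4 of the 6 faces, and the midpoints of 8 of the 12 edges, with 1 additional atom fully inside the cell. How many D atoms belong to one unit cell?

6

Corner atoms are shared by 8 cells (1/8 each), face atoms by 2 (1/2 each), edge atoms by 4 (1/4 each), interior atoms are unshared.
Net atoms = 8 × 1/8 + 4 × 1/2 + 8 × 1/4 + 1 = 1 + 2 + 2 + 1 = 6.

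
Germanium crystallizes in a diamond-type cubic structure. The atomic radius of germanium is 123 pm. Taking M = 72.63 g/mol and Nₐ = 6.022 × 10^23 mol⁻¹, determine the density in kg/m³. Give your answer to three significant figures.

In a diamond cubic lattice, nearest neighbors lie along the body diagonal with √3·a = 8r, giving a = 568.1 pm = 5.681 × 10^-8 cm.
With Z = 8, ρ = Z·M/(N_A·a³) = 8 × 72.63 / (6.022 × 10²³ × 1.834 × 10^-22) = 5.262 g/cm³ = 5260 kg/m³.

5260 kg/m³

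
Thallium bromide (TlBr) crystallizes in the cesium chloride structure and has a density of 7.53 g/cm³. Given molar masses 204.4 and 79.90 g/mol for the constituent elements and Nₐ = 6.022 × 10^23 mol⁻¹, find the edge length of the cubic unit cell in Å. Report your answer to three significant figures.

M(TlBr) = 284.3 g/mol; Z = 1 formula unit per cell.
a³ = Z·M/(N_A·ρ) = 1 × 284.3 / (6.022 × 10²³ × 7.53) = 6.270 × 10^-23 cm³, so a = 3.973 × 10^-8 cm = 3.97 Å.

3.97 Å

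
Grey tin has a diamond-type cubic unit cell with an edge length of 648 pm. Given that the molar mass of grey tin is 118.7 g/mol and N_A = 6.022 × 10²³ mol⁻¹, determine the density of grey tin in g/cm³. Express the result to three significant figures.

5.80 g/cm³

A diamond cubic unit cell contains Z = 8 atoms.
Cell volume: a³ = (648 pm)³ = (6.480 × 10^-8 cm)³ = 2.721 × 10^-22 cm³.
ρ = Z·M/(N_A·a³) = 8 × 118.7 / (6.022 × 10²³ × 2.721 × 10^-22) = 5.795 g/cm³.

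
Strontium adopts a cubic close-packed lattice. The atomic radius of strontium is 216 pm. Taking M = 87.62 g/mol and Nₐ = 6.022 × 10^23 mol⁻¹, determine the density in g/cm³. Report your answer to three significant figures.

2.55 g/cm³

In an FCC lattice, atoms touch along the face diagonal, so √2·a = 4r, giving a = 610.9 pm = 6.109 × 10^-8 cm.
With Z = 4, ρ = Z·M/(N_A·a³) = 4 × 87.62 / (6.022 × 10²³ × 2.280 × 10^-22) = 2.552 g/cm³.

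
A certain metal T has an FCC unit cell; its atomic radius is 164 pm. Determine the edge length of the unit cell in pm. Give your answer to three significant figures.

464 pm

In an FCC lattice, atoms touch along the face diagonal, so √2·a = 4r.
a = 4r/√2 = 4 × 164 / 1.4142 = 464 pm.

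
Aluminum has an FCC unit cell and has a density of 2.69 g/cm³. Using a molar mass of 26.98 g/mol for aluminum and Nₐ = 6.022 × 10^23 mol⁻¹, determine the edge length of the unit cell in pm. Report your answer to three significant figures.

With Z = 4 atoms per FCC cell, a³ = Z·M/(N_A·ρ) = 4 × 26.98 / (6.022 × 10²³ × 2.690 g/cm³) = 6.662 × 10^-23 cm³.
a = (6.662 × 10^-23)^(1/3) = 4.054 × 10^-8 cm = 405 pm.

405 pm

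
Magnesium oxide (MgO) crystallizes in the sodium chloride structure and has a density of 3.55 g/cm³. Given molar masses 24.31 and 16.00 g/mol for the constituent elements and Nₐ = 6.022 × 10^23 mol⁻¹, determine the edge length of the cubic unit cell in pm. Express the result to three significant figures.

423 pm

M(MgO) = 40.31 g/mol; Z = 4 formula units per cell.
a³ = Z·M/(N_A·ρ) = 4 × 40.31 / (6.022 × 10²³ × 3.55) = 7.542 × 10^-23 cm³, so a = 4.225 × 10^-8 cm = 423 pm.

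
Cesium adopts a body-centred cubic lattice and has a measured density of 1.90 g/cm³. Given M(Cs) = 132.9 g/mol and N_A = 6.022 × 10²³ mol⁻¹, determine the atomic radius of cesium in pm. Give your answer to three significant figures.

For a BCC cell (Z = 2), a³ = Z·M/(N_A·ρ) = 2 × 132.9 / (6.022 × 10²³ × 1.900) = 2.323 × 10^-22 cm³, so a = 6.147 × 10^-8 cm = 614.7 pm.
Atoms touch along the body diagonal, so √3·a = 4r, so r = 0.4330 × a = 266 pm.

266 pm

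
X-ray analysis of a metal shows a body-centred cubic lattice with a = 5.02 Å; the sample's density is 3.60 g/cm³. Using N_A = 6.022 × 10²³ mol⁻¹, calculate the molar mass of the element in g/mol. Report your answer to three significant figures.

137 g/mol

A BCC cell has Z = 2 atoms; a = 5.020 × 10^-8 cm.
M = ρ·N_A·a³/Z = 3.60 × 6.022 × 10²³ × 1.265 × 10^-22 / 2 = 137 g/mol.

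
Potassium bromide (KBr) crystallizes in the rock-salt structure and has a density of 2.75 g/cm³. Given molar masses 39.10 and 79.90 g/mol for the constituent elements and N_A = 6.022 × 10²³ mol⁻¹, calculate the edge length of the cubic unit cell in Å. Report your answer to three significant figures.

M(KBr) = 119.0 g/mol; Z = 4 formula units per cell.
a³ = Z·M/(N_A·ρ) = 4 × 119.0 / (6.022 × 10²³ × 2.75) = 2.874 × 10^-22 cm³, so a = 6.600 × 10^-8 cm = 6.60 Å.

6.60 Å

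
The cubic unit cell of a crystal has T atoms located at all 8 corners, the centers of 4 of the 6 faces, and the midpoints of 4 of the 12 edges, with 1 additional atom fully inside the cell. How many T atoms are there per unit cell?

Corner atoms are shared by 8 cells (1/8 each), face atoms by 2 (1/2 each), edge atoms by 4 (1/4 each), interior atoms are unshared.
Net atoms = 8 × 1/8 + 4 × 1/2 + 4 × 1/4 + 1 = 1 + 2 + 1 + 1 = 5.

5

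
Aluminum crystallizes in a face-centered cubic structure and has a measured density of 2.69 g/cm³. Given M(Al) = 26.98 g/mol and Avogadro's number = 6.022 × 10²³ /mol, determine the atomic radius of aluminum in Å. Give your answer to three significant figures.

1.43 Å

For an FCC cell (Z = 4), a³ = Z·M/(N_A·ρ) = 4 × 26.98 / (6.022 × 10²³ × 2.690) = 6.662 × 10^-23 cm³, so a = 4.054 × 10^-8 cm = 4.054 Å.
Atoms touch along the face diagonal, so √2·a = 4r, so r = 0.3536 × a = 1.43 Å.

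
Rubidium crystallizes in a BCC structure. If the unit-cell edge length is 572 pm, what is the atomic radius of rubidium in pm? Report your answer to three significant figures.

In a BCC lattice, atoms touch along the body diagonal, so √3·a = 4r.
r = √3·a/4 = 1.7321 × 572 / 4 = 248 pm.

248 pm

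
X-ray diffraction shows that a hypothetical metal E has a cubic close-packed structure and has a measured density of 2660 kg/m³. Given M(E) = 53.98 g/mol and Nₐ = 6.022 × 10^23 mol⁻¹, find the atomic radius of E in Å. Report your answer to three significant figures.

For an FCC cell (Z = 4), a³ = Z·M/(N_A·ρ) = 4 × 53.98 / (6.022 × 10²³ × 2.660) = 1.348 × 10^-22 cm³, so a = 5.127 × 10^-8 cm = 5.127 Å.
Atoms touch along the face diagonal, so √2·a = 4r, so r = 0.3536 × a = 1.81 Å.

1.81 Å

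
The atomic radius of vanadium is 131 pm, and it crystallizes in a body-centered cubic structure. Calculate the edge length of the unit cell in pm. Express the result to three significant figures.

In a BCC lattice, atoms touch along the body diagonal, so √3·a = 4r.
a = 4r/√3 = 4 × 131 / 1.7321 = 303 pm.

303 pm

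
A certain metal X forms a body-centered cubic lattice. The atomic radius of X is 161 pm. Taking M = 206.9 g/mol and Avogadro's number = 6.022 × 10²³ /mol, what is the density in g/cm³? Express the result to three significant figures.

13.4 g/cm³

In a BCC lattice, atoms touch along the body diagonal, so √3·a = 4r, giving a = 371.8 pm = 3.718 × 10^-8 cm.
With Z = 2, ρ = Z·M/(N_A·a³) = 2 × 206.9 / (6.022 × 10²³ × 5.140 × 10^-23) = 13.37 g/cm³.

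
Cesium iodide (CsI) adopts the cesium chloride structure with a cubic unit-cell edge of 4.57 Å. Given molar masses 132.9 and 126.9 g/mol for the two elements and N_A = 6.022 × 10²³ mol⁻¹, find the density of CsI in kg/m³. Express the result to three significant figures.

The cesium chloride structure contains Z = 1 formula unit per cell; M(CsI) = 132.9 + 126.9 = 259.8 g/mol.
a³ = (4.570 × 10^-8 cm)³ = 9.544 × 10^-23 cm³.
ρ = 1 × 259.8 / (6.022 × 10²³ × 9.544 × 10^-23) = 4.520 g/cm³ = 4520 kg/m³.

4520 kg/m³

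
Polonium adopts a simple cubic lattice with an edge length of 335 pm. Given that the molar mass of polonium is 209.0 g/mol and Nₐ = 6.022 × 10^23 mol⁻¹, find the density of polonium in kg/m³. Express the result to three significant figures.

A simple cubic unit cell contains Z = 1 atom.
Cell volume: a³ = (335 pm)³ = (3.350 × 10^-8 cm)³ = 3.760 × 10^-23 cm³.
ρ = Z·M/(N_A·a³) = 1 × 209.0 / (6.022 × 10²³ × 3.760 × 10^-23) = 9.231 g/cm³ = 9230 kg/m³.

9230 kg/m³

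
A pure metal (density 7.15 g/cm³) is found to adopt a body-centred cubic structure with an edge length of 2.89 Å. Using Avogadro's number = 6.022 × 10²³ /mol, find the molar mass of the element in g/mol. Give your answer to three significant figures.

52.0 g/mol

A BCC cell has Z = 2 atoms; a = 2.890 × 10^-8 cm.
M = ρ·N_A·a³/Z = 7.15 × 6.022 × 10²³ × 2.414 × 10^-23 / 2 = 52.0 g/mol.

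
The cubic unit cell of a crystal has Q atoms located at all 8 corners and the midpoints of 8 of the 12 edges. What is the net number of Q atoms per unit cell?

3

Corner atoms are shared by 8 cells (1/8 each), edge atoms by 4 (1/4 each).
Net atoms = 8 × 1/8 + 8 × 1/4 = 1 + 2 = 3.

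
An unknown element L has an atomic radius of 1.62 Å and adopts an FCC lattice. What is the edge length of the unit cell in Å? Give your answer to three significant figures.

4.58 Å

In an FCC lattice, atoms touch along the face diagonal, so √2·a = 4r.
a = 4r/√2 = 4 × 1.62 / 1.4142 = 4.58 Å.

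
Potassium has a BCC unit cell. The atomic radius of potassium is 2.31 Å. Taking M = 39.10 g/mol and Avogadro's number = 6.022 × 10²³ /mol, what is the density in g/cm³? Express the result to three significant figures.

In a BCC lattice, atoms touch along the body diagonal, so √3·a = 4r, giving a = 5.335 Å = 5.335 × 10^-8 cm.
With Z = 2, ρ = Z·M/(N_A·a³) = 2 × 39.10 / (6.022 × 10²³ × 1.518 × 10^-22) = 0.8553 g/cm³.

0.855 g/cm³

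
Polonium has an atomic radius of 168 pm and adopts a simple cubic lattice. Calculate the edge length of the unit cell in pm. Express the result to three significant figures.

In a simple cubic lattice, atoms touch along the cell edge, so a = 2r.
a = 2r = 2 × 168 = 336 pm.

336 pm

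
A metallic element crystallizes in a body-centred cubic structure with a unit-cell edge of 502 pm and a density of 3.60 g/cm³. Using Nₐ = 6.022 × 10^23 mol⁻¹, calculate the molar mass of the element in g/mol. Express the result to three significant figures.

A BCC cell has Z = 2 atoms; a = 5.020 × 10^-8 cm.
M = ρ·N_A·a³/Z = 3.60 × 6.022 × 10²³ × 1.265 × 10^-22 / 2 = 137 g/mol.

137 g/mol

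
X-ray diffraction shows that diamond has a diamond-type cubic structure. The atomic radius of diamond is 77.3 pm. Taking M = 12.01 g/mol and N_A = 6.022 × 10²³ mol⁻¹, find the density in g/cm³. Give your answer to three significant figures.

3.51 g/cm³

In a diamond cubic lattice, nearest neighbors lie along the body diagonal with √3·a = 8r, giving a = 357.0 pm = 3.570 × 10^-8 cm.
With Z = 8, ρ = Z·M/(N_A·a³) = 8 × 12.01 / (6.022 × 10²³ × 4.551 × 10^-23) = 3.506 g/cm³.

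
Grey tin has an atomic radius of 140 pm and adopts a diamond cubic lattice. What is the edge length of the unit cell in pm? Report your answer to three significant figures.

In a diamond cubic lattice, nearest neighbors lie along the body diagonal with √3·a = 8r.
a = 8r/√3 = 8 × 140 / 1.7321 = 647 pm.

647 pm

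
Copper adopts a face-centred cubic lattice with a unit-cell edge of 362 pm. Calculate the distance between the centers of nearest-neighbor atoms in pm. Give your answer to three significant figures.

256 pm

In an FCC structure, atoms touch along the face diagonal, so √2·a = 4r; the nearest-neighbor distance equals 2r = 0.7071·a.
d = 0.7071 × 362 = 256 pm.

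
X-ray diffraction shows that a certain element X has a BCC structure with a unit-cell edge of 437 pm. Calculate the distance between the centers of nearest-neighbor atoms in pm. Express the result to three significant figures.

In a BCC structure, atoms touch along the body diagonal, so √3·a = 4r; the nearest-neighbor distance equals 2r = 0.8660·a.
d = 0.8660 × 437 = 378 pm.

378 pm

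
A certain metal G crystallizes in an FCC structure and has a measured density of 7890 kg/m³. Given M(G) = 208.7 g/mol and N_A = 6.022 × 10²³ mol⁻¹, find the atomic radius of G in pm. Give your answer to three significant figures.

198 pm

For an FCC cell (Z = 4), a³ = Z·M/(N_A·ρ) = 4 × 208.7 / (6.022 × 10²³ × 7.890) = 1.757 × 10^-22 cm³, so a = 5.601 × 10^-8 cm = 560.1 pm.
Atoms touch along the face diagonal, so √2·a = 4r, so r = 0.3536 × a = 198 pm.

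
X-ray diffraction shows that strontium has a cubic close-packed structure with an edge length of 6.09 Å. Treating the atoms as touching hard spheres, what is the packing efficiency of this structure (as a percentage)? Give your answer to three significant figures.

74.0%

In an FCC lattice atoms touch along the face diagonal, so √2·a = 4r, so r = 0.3536a = 2.153 Å.
Packing fraction = Z·(4/3)πr³ / a³ = 4 × (4/3)π × (2.153)³ / (6.09)³ = 0.7405 = 74.0%.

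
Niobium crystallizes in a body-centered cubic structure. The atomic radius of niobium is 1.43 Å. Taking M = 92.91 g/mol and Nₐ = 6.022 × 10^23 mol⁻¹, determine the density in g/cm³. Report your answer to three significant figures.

In a BCC lattice, atoms touch along the body diagonal, so √3·a = 4r, giving a = 3.302 Å = 3.302 × 10^-8 cm.
With Z = 2, ρ = Z·M/(N_A·a³) = 2 × 92.91 / (6.022 × 10²³ × 3.602 × 10^-23) = 8.567 g/cm³.

8.57 g/cm³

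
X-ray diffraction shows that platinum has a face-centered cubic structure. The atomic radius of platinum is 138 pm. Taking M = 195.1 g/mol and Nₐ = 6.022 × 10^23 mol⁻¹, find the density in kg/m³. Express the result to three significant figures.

21800 kg/m³

In an FCC lattice, atoms touch along the face diagonal, so √2·a = 4r, giving a = 390.3 pm = 3.903 × 10^-8 cm.
With Z = 4, ρ = Z·M/(N_A·a³) = 4 × 195.1 / (6.022 × 10²³ × 5.947 × 10^-23) = 21.79 g/cm³ = 21800 kg/m³.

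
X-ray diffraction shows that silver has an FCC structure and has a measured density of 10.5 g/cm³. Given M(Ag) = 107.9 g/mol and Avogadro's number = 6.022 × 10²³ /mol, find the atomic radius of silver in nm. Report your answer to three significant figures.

0.144 nm

For an FCC cell (Z = 4), a³ = Z·M/(N_A·ρ) = 4 × 107.9 / (6.022 × 10²³ × 10.50) = 6.826 × 10^-23 cm³, so a = 4.087 × 10^-8 cm = 0.4087 nm.
Atoms touch along the face diagonal, so √2·a = 4r, so r = 0.3536 × a = 0.144 nm.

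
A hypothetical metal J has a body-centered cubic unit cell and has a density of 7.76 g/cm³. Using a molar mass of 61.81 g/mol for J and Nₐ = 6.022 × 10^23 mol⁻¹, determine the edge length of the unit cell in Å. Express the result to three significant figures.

With Z = 2 atoms per BCC cell, a³ = Z·M/(N_A·ρ) = 2 × 61.81 / (6.022 × 10²³ × 7.760 g/cm³) = 2.645 × 10^-23 cm³.
a = (2.645 × 10^-23)^(1/3) = 2.980 × 10^-8 cm = 2.98 Å.

2.98 Å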